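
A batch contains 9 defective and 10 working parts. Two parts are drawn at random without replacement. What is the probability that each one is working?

5/19

P(every draw is working) = 10/19 × 9/18 = 90/342 = 5/19.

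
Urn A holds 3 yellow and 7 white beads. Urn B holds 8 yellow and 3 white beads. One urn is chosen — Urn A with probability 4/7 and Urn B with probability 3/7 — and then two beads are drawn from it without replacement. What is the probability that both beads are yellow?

296/1155

From Urn A: P(both yellow) = (3/10)(2/9) = 1/15.
From Urn B: P(both yellow) = (8/11)(7/10) = 28/55.
Total probability = (4/7)(1/15) + (3/7)(28/55) = 296/1155.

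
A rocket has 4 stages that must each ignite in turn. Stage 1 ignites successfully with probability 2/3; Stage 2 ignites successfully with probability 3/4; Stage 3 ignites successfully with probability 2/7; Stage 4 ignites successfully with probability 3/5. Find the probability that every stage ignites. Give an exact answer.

3/35

Multiplying along the chain,
P = 2/3 × 3/4 × 2/7 × 3/5 = 36/420 = 3/35.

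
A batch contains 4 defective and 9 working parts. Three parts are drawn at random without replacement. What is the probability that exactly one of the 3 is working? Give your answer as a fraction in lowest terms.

27/143

One ordering (working drawn first) has probability 9/13 × 4/12 × 3/11 = 108/1716 = 9/143.
There are C(3,1) = 3 such orderings, each equally likely, so P = 3 × 9/143 = 27/143.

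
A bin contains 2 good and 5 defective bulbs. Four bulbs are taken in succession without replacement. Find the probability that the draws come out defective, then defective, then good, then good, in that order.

Each draw changes the counts, so multiply the conditional probabilities along the sequence:
P = 5/7 × 4/6 × 2/5 × 1/4 = 40/840 = 1/21.

1/21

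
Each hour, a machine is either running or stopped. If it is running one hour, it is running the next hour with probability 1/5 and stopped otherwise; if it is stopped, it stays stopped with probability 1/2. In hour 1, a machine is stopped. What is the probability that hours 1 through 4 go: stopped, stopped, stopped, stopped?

Hour 1 is given. For each transition, use the conditional probability from the current state:
P(stopped | stopped) = 1/2; P(stopped | stopped) = 1/2; P(stopped | stopped) = 1/2.
P = 1/2 × 1/2 × 1/2 = 1/8.

1/8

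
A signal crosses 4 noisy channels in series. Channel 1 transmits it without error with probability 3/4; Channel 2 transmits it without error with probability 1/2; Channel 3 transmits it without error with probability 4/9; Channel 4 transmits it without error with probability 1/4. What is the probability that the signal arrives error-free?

1/24

Each stage is reached only if all earlier stages succeed, so
P = 3/4 × 1/2 × 4/9 × 1/4 = 12/288 = 1/24.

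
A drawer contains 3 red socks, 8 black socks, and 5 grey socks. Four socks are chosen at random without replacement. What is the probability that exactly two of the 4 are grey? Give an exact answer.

55/182

One ordering (grey drawn first) has probability 5/16 × 4/15 × 11/14 × 10/13 = 2200/43680 = 55/1092.
There are C(4,2) = 6 such orderings, each equally likely, so P = 6 × 55/1092 = 55/182.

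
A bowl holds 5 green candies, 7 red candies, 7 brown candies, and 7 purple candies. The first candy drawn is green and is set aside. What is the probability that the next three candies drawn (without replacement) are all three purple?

7/460

After the first draw, 7 of the remaining 25 candies are purple.
P = 7/25 × 6/24 × 5/23 = 210/13800 = 7/460.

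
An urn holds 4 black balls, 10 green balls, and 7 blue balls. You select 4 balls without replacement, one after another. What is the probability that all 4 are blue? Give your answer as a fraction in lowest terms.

1/171

P(all blue) = 7/21 × 6/20 × 5/19 × 4/18 = 840/143640 = 1/171.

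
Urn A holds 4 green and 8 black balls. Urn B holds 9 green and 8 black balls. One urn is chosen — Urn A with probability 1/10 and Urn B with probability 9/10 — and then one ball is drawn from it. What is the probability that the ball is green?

From Urn A: P(green) = 4/12.
From Urn B: P(green) = 9/17.
Total probability = (1/10)(4/12) + (9/10)(9/17) = 26/51.

26/51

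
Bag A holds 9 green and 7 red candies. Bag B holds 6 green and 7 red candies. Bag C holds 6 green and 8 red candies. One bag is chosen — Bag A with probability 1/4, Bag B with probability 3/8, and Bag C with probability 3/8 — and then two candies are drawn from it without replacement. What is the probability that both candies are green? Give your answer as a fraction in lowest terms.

117/560

From Bag A: P(both green) = (9/16)(8/15) = 3/10.
From Bag B: P(both green) = (6/13)(5/12) = 5/26.
From Bag C: P(both green) = (6/14)(5/13) = 15/91.
Total probability = (1/4)(3/10) + (3/8)(5/26) + (3/8)(15/91) = 117/560.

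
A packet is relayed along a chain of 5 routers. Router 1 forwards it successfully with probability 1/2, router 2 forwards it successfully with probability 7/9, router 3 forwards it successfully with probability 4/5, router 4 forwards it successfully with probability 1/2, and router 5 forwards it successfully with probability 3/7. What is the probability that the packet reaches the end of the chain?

The events are sequential, so multiply the conditional probabilities:
P = 1/2 × 7/9 × 4/5 × 1/2 × 3/7 = 84/1260 = 1/15.

1/15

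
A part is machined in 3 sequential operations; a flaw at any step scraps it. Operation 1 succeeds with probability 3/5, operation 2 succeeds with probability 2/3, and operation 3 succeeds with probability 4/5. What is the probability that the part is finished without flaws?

Multiplying along the chain,
P = 3/5 × 2/3 × 4/5 = 24/75 = 8/25.

8/25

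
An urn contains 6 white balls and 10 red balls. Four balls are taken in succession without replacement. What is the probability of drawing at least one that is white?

P(no white) = 10/16 × 9/15 × 8/14 × 7/13 = 5040/43680 = 3/26.
P(at least one) = 1 − 3/26 = 23/26.

23/26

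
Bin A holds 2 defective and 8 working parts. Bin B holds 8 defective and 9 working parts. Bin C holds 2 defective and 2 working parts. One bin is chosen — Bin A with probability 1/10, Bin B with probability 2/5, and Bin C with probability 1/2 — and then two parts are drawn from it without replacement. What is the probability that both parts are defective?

2569/15300

From Bin A: P(both defective) = (2/10)(1/9) = 1/45.
From Bin B: P(both defective) = (8/17)(7/16) = 7/34.
From Bin C: P(both defective) = (2/4)(1/3) = 1/6.
Total probability = (1/10)(1/45) + (2/5)(7/34) + (1/2)(1/6) = 2569/15300.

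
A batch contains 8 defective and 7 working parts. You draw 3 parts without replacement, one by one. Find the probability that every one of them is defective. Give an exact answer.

8/65

P = 8/15 × 7/14 × 6/13 = 336/2730 = 8/65.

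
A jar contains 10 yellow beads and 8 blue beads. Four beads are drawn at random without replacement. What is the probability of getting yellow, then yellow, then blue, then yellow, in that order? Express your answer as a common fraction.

Chain rule:
P = 10/18 × 9/17 × 8/16 × 8/15 = 5760/73440 = 4/51.

4/51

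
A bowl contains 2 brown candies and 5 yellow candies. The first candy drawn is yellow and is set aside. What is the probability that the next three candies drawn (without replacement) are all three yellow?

1/5

With the first candy removed, 4 yellow remain out of 6.
P = 4/6 × 3/5 × 2/4 = 24/120 = 1/5.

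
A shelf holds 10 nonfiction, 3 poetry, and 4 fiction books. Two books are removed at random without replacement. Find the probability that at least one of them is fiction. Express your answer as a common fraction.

P(no fiction) = 13/17 × 12/16 = 156/272 = 39/68.
P(at least one) = 1 − 39/68 = 29/68.

29/68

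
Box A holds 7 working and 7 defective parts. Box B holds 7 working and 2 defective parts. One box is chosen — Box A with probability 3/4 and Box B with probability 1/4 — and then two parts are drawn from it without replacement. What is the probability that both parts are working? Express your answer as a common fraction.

199/624

From Box A: P(both working) = (7/14)(6/13) = 3/13.
From Box B: P(both working) = (7/9)(6/8) = 7/12.
Total probability = (3/4)(3/13) + (1/4)(7/12) = 199/624.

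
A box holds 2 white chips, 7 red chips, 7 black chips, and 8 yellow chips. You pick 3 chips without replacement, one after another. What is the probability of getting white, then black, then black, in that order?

7/1012

Chain rule:
P = 2/24 × 7/23 × 6/22 = 84/12144 = 7/1012.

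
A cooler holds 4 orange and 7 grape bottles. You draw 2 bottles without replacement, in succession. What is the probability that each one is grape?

P(all grape) = 7/11 × 6/10 = 42/110 = 21/55.

21/55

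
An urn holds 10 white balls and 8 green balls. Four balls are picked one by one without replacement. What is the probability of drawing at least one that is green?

95/102

P(no green) = 10/18 × 9/17 × 8/16 × 7/15 = 5040/73440 = 7/102.
P(at least one) = 1 − 7/102 = 95/102.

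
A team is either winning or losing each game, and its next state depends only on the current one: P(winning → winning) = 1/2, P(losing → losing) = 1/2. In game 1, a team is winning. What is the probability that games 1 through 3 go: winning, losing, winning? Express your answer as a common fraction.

Game 1 is given. For each transition, use the conditional probability from the current state:
P(losing | winning) = 1/2; P(winning | losing) = 1/2.
P = 1/2 × 1/2 = 1/4.

1/4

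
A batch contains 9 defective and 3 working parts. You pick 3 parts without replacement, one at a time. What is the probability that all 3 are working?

1/220

P(every draw is working) = 3/12 × 2/11 × 1/10 = 6/1320 = 1/220.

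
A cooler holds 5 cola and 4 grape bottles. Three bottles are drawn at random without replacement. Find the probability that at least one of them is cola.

20/21

P(no cola) = 4/9 × 3/8 × 2/7 = 24/504 = 1/21.
P(at least one) = 1 − 1/21 = 20/21.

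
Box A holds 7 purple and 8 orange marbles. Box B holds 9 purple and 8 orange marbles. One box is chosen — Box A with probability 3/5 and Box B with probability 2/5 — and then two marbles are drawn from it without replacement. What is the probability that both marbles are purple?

96/425

From Box A: P(both purple) = (7/15)(6/14) = 1/5.
From Box B: P(both purple) = (9/17)(8/16) = 9/34.
Total probability = (3/5)(1/5) + (2/5)(9/34) = 96/425.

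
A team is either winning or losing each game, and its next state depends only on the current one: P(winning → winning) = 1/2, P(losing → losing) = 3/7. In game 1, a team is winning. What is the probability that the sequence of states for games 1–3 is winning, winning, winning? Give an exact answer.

1/4

Game 1 is given. For each transition, use the conditional probability from the current state:
P(winning | winning) = 1/2; P(winning | winning) = 1/2.
P = 1/2 × 1/2 = 1/4.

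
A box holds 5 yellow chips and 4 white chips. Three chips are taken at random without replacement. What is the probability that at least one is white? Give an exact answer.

P(no white) = 5/9 × 4/8 × 3/7 = 60/504 = 5/42.
P(at least one) = 1 − 5/42 = 37/42.

37/42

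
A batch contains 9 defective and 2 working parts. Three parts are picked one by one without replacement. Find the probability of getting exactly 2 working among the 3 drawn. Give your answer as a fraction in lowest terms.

3/55

One ordering (working drawn first) has probability 2/11 × 1/10 × 9/9 = 18/990 = 1/55.
There are C(3,2) = 3 such orderings, each equally likely, so P = 3 × 1/55 = 3/55.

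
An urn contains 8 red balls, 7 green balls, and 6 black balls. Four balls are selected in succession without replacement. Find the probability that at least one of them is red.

P(no red) = 13/21 × 12/20 × 11/19 × 10/18 = 17160/143640 = 143/1197.
P(at least one) = 1 − 143/1197 = 1054/1197.

1054/1197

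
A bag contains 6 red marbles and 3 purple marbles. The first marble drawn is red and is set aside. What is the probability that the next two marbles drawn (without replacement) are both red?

5/14

After the first draw, 5 of the remaining 8 marbles are red.
P = 5/8 × 4/7 = 20/56 = 5/14.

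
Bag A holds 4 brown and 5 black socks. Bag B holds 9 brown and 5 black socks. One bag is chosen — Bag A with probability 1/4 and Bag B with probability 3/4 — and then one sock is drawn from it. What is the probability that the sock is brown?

299/504

From Bag A: P(brown) = 4/9.
From Bag B: P(brown) = 9/14.
Total probability = (1/4)(4/9) + (3/4)(9/14) = 299/504.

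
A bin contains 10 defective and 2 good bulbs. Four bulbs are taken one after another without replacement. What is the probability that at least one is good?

19/33

P(no good) = 10/12 × 9/11 × 8/10 × 7/9 = 5040/11880 = 14/33.
P(at least one) = 1 − 14/33 = 19/33.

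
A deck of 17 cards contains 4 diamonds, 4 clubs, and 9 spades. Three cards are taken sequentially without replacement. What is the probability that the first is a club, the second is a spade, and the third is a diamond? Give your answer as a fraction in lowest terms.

3/85

Chain rule:
P = 4/17 × 9/16 × 4/15 = 144/4080 = 3/85.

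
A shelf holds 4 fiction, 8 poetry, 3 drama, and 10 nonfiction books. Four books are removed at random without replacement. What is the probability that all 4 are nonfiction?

P(every draw is nonfiction) = 10/25 × 9/24 × 8/23 × 7/22 = 5040/303600 = 21/1265.

21/1265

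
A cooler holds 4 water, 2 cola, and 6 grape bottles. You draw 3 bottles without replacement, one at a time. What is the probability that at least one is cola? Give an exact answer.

P(no cola) = 10/12 × 9/11 × 8/10 = 720/1320 = 6/11.
P(at least one) = 1 − 6/11 = 5/11.

5/11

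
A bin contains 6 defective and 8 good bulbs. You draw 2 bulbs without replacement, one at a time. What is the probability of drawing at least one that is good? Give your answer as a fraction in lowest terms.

P(no good) = 6/14 × 5/13 = 30/182 = 15/91.
P(at least one) = 1 − 15/91 = 76/91.

76/91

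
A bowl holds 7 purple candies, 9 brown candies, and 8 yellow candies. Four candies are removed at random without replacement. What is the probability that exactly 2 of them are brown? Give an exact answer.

One ordering (brown drawn first) has probability 9/24 × 8/23 × 15/22 × 14/21 = 15120/255024 = 15/253.
There are C(4,2) = 6 such orderings, each equally likely, so P = 6 × 15/253 = 90/253.

90/253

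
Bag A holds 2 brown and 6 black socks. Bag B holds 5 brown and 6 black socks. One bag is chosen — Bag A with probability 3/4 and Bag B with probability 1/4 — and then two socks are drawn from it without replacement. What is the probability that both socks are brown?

89/1232

From Bag A: P(both brown) = (2/8)(1/7) = 1/28.
From Bag B: P(both brown) = (5/11)(4/10) = 2/11.
Total probability = (3/4)(1/28) + (1/4)(2/11) = 89/1232.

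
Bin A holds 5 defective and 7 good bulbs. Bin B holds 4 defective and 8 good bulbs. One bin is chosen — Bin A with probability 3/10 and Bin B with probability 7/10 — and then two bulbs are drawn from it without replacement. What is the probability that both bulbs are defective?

From Bin A: P(both defective) = (5/12)(4/11) = 5/33.
From Bin B: P(both defective) = (4/12)(3/11) = 1/11.
Total probability = (3/10)(5/33) + (7/10)(1/11) = 6/55.

6/55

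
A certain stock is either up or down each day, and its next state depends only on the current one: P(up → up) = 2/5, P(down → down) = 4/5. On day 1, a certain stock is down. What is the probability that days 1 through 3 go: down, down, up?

4/25

Day 1 is given. For each transition, use the conditional probability from the current state:
P(down | down) = 4/5; P(up | down) = 1/5.
P = 4/5 × 1/5 = 4/25.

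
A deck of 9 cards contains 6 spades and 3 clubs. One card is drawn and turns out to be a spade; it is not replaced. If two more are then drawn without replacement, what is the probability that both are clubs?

With the first card removed, 3 clubs remain out of 8.
P = 3/8 × 2/7 = 6/56 = 3/28.

3/28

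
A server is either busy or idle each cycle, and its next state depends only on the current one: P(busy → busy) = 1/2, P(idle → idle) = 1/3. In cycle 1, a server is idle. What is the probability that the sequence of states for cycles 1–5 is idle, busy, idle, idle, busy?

Cycle 1 is given. For each transition, use the conditional probability from the current state:
P(busy | idle) = 2/3; P(idle | busy) = 1/2; P(idle | idle) = 1/3; P(busy | idle) = 2/3.
P = 2/3 × 1/2 × 1/3 × 2/3 = 4/54 = 2/27.

2/27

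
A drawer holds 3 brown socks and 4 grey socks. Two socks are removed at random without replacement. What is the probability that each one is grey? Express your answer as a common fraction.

P(all grey) = 4/7 × 3/6 = 12/42 = 2/7.

2/7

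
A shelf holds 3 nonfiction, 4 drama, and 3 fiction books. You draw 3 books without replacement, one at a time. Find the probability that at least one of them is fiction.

P(no fiction) = 7/10 × 6/9 × 5/8 = 210/720 = 7/24.
P(at least one) = 1 − 7/24 = 17/24.

17/24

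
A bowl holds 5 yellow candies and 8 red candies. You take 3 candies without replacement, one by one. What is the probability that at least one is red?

138/143

P(no red) = 5/13 × 4/12 × 3/11 = 60/1716 = 5/143.
P(at least one) = 1 − 5/143 = 138/143.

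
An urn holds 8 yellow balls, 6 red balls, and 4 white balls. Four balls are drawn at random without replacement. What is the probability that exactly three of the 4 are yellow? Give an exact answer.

One ordering (yellow drawn first) has probability 8/18 × 7/17 × 6/16 × 10/15 = 3360/73440 = 7/153.
There are C(4,3) = 4 such orderings, each equally likely, so P = 4 × 7/153 = 28/153.

28/153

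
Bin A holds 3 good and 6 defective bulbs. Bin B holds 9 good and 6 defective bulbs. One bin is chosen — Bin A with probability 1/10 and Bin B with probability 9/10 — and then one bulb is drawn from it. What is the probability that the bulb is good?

From Bin A: P(good) = 3/9.
From Bin B: P(good) = 9/15.
Total probability = (1/10)(3/9) + (9/10)(9/15) = 43/75.

43/75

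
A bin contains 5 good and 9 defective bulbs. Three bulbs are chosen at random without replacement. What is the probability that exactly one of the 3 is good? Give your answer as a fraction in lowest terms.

One ordering (good drawn first) has probability 5/14 × 9/13 × 8/12 = 360/2184 = 15/91.
There are C(3,1) = 3 such orderings, each equally likely, so P = 3 × 15/91 = 45/91.

45/91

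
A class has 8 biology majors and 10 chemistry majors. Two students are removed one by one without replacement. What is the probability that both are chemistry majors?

P = 10/18 × 9/17 = 90/306 = 5/17.

5/17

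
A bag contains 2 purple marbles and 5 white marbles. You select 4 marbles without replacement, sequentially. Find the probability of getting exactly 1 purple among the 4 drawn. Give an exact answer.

4/7

One ordering (purple drawn first) has probability 2/7 × 5/6 × 4/5 × 3/4 = 120/840 = 1/7.
There are C(4,1) = 4 such orderings, each equally likely, so P = 4 × 1/7 = 4/7.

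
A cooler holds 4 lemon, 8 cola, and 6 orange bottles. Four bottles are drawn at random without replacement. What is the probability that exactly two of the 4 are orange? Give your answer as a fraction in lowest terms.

11/34

One ordering (orange drawn first) has probability 6/18 × 5/17 × 12/16 × 11/15 = 3960/73440 = 11/204.
There are C(4,2) = 6 such orderings, each equally likely, so P = 6 × 11/204 = 11/34.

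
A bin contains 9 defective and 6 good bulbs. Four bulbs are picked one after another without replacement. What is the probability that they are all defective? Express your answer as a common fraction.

6/65

P(every draw is defective) = 9/15 × 8/14 × 7/13 × 6/12 = 3024/32760 = 6/65.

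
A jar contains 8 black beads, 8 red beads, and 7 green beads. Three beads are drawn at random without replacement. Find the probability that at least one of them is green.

P(no green) = 16/23 × 15/22 × 14/21 = 3360/10626 = 80/253.
P(at least one) = 1 − 80/253 = 173/253.

173/253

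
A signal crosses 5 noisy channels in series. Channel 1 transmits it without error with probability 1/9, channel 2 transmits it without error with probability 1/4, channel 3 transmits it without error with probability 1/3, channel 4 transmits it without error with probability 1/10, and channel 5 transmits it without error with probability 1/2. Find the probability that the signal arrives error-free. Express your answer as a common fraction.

1/2160

Multiplying along the chain,
P = 1/9 × 1/4 × 1/3 × 1/10 × 1/2 = 1/2160.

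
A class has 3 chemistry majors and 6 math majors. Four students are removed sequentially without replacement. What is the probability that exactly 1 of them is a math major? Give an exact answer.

1/21

One ordering (a math major drawn first) has probability 6/9 × 3/8 × 2/7 × 1/6 = 36/3024 = 1/84.
There are C(4,1) = 4 such orderings, each equally likely, so P = 4 × 1/84 = 1/21.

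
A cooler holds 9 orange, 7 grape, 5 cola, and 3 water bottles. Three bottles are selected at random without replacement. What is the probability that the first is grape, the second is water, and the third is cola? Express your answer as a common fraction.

35/4048

Multiply the probability of each draw given the previous ones:
P = 7/24 × 3/23 × 5/22 = 105/12144 = 35/4048.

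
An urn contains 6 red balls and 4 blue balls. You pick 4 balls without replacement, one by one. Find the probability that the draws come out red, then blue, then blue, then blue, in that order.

Chain rule:
P = 6/10 × 4/9 × 3/8 × 2/7 = 144/5040 = 1/35.

1/35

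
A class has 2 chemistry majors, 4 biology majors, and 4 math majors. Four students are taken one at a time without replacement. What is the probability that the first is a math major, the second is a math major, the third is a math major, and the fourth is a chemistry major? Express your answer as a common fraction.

Each draw changes the counts, so multiply the conditional probabilities along the sequence:
P = 4/10 × 3/9 × 2/8 × 2/7 = 48/5040 = 1/105.

1/105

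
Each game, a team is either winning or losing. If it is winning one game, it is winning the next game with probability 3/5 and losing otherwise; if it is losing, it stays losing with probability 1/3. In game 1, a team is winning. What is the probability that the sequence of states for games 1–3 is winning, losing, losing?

Game 1 is given. For each transition, use the conditional probability from the current state:
P(losing | winning) = 2/5; P(losing | losing) = 1/3.
P = 2/5 × 1/3 = 2/15.

2/15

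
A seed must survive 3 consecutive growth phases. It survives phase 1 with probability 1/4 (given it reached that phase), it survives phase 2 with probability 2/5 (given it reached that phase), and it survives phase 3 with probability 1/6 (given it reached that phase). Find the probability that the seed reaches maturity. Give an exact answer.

1/60

Multiplying along the chain,
P = 1/4 × 2/5 × 1/6 = 2/120 = 1/60.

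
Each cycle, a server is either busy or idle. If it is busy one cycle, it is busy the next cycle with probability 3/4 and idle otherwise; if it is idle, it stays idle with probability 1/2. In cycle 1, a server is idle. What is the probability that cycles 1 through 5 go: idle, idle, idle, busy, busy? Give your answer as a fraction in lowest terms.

3/32

Cycle 1 is given. For each transition, use the conditional probability from the current state:
P(idle | idle) = 1/2; P(idle | idle) = 1/2; P(busy | idle) = 1/2; P(busy | busy) = 3/4.
P = 1/2 × 1/2 × 1/2 × 3/4 = 3/32.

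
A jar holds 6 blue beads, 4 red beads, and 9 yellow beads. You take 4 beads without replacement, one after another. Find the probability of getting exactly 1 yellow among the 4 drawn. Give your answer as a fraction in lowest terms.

90/323

One ordering (yellow drawn first) has probability 9/19 × 10/18 × 9/17 × 8/16 = 6480/93024 = 45/646.
There are C(4,1) = 4 such orderings, each equally likely, so P = 4 × 45/646 = 90/323.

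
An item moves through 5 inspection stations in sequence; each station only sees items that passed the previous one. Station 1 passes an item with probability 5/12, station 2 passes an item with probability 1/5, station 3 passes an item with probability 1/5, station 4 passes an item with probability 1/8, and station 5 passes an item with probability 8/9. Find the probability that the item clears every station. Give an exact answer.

The events are sequential, so multiply the conditional probabilities:
P = 5/12 × 1/5 × 1/5 × 1/8 × 8/9 = 40/21600 = 1/540.

1/540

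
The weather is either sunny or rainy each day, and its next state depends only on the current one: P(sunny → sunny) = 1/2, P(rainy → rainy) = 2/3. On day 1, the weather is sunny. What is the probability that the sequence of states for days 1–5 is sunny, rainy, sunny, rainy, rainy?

1/18

Day 1 is given. For each transition, use the conditional probability from the current state:
P(rainy | sunny) = 1/2; P(sunny | rainy) = 1/3; P(rainy | sunny) = 1/2; P(rainy | rainy) = 2/3.
P = 1/2 × 1/3 × 1/2 × 2/3 = 2/36 = 1/18.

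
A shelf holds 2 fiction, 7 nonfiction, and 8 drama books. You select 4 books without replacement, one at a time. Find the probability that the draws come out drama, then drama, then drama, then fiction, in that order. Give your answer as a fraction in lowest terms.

Chain rule:
P = 8/17 × 7/16 × 6/15 × 2/14 = 672/57120 = 1/85.

1/85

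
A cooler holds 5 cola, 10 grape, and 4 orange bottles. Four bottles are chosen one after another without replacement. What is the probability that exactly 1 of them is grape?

One ordering (grape drawn first) has probability 10/19 × 9/18 × 8/17 × 7/16 = 5040/93024 = 35/646.
There are C(4,1) = 4 such orderings, each equally likely, so P = 4 × 35/646 = 70/323.

70/323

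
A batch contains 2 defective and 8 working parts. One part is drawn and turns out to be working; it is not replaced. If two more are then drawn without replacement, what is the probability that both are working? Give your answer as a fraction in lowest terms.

7/12

After the first draw, 7 of the remaining 9 parts are working.
P = 7/9 × 6/8 = 42/72 = 7/12.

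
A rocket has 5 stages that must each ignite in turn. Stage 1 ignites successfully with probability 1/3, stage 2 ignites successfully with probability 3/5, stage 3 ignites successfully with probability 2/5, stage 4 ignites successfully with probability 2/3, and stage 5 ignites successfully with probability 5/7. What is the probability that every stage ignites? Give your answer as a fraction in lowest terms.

Each stage is reached only if all earlier stages succeed, so
P = 1/3 × 3/5 × 2/5 × 2/3 × 5/7 = 60/1575 = 4/105.

4/105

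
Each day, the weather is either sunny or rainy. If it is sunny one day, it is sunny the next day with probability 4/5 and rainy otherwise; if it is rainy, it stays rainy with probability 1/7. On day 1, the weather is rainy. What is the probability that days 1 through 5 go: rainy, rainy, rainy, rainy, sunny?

6/2401

Day 1 is given. For each transition, use the conditional probability from the current state:
P(rainy | rainy) = 1/7; P(rainy | rainy) = 1/7; P(rainy | rainy) = 1/7; P(sunny | rainy) = 6/7.
P = 1/7 × 1/7 × 1/7 × 6/7 = 6/2401.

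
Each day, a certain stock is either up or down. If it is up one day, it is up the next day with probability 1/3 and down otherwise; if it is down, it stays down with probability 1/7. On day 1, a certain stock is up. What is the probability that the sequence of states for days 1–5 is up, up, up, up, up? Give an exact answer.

Day 1 is given. For each transition, use the conditional probability from the current state:
P(up | up) = 1/3; P(up | up) = 1/3; P(up | up) = 1/3; P(up | up) = 1/3.
P = 1/3 × 1/3 × 1/3 × 1/3 = 1/81.

1/81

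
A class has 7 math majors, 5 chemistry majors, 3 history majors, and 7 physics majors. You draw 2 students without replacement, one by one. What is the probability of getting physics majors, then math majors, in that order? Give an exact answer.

7/66

Chain rule:
P = 7/22 × 7/21 = 49/462 = 7/66.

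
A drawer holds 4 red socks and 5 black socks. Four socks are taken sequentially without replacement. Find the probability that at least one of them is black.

125/126

P(no black) = 4/9 × 3/8 × 2/7 × 1/6 = 24/3024 = 1/126.
P(at least one) = 1 − 1/126 = 125/126.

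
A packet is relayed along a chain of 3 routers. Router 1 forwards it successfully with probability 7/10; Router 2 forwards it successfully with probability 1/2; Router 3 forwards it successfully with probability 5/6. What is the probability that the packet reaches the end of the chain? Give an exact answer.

Multiplying along the chain,
P = 7/10 × 1/2 × 5/6 = 35/120 = 7/24.

7/24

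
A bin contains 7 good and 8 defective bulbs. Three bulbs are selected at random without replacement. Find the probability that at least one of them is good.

P(no good) = 8/15 × 7/14 × 6/13 = 336/2730 = 8/65.
P(at least one) = 1 − 8/65 = 57/65.

57/65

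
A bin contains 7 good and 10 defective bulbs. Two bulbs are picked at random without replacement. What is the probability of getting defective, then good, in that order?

Each draw changes the counts, so multiply the conditional probabilities along the sequence:
P = 10/17 × 7/16 = 70/272 = 35/136.

35/136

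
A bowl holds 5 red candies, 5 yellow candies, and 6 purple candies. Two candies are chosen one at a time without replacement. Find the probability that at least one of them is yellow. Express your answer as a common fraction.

13/24

P(no yellow) = 11/16 × 10/15 = 110/240 = 11/24.
P(at least one) = 1 − 11/24 = 13/24.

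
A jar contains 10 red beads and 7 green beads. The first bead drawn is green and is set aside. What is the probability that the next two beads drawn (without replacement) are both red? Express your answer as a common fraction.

3/8

After the first draw, 10 of the remaining 16 beads are red.
P = 10/16 × 9/15 = 90/240 = 3/8.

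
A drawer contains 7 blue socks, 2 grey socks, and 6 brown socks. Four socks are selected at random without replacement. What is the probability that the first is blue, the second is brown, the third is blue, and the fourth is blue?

Each draw changes the counts, so multiply the conditional probabilities along the sequence:
P = 7/15 × 6/14 × 6/13 × 5/12 = 1260/32760 = 1/26.

1/26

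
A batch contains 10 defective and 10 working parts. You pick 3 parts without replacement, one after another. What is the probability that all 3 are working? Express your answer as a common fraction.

2/19

P = 10/20 × 9/19 × 8/18 = 720/6840 = 2/19.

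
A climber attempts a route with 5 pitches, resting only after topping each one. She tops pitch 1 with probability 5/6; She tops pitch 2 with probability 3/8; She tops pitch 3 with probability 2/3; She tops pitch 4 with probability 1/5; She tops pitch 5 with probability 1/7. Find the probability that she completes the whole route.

1/168

The events are sequential, so multiply the conditional probabilities:
P = 5/6 × 3/8 × 2/3 × 1/5 × 1/7 = 30/5040 = 1/168.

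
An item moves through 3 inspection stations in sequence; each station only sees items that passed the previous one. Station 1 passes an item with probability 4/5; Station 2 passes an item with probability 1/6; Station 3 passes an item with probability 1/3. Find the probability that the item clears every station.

Multiplying along the chain,
P = 4/5 × 1/6 × 1/3 = 4/90 = 2/45.

2/45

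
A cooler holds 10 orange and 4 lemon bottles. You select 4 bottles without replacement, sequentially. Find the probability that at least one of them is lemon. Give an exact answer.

113/143

P(no lemon) = 10/14 × 9/13 × 8/12 × 7/11 = 5040/24024 = 30/143.
P(at least one) = 1 − 30/143 = 113/143.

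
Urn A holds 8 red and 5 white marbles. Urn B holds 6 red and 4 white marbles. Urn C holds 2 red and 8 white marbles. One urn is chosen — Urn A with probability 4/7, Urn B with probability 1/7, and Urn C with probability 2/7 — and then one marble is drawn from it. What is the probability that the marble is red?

45/91

From Urn A: P(red) = 8/13.
From Urn B: P(red) = 6/10.
From Urn C: P(red) = 2/10.
Total probability = (4/7)(8/13) + (1/7)(6/10) + (2/7)(2/10) = 45/91.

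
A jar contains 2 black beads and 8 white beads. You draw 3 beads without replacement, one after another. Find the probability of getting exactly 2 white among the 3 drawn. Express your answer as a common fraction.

7/15

One ordering (white drawn first) has probability 8/10 × 7/9 × 2/8 = 112/720 = 7/45.
There are C(3,2) = 3 such orderings, each equally likely, so P = 3 × 7/45 = 7/15.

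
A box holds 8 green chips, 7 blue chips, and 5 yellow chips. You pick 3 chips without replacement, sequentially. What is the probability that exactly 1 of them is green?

44/95

One ordering (green drawn first) has probability 8/20 × 12/19 × 11/18 = 1056/6840 = 44/285.
There are C(3,1) = 3 such orderings, each equally likely, so P = 3 × 44/285 = 44/95.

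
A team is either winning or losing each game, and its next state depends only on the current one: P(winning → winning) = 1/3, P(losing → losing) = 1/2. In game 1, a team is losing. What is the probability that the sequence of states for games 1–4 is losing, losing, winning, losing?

1/6

Game 1 is given. For each transition, use the conditional probability from the current state:
P(losing | losing) = 1/2; P(winning | losing) = 1/2; P(losing | winning) = 2/3.
P = 1/2 × 1/2 × 2/3 = 2/12 = 1/6.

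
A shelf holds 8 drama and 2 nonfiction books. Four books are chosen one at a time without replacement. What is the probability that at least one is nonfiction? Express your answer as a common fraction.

2/3

P(no nonfiction) = 8/10 × 7/9 × 6/8 × 5/7 = 1680/5040 = 1/3.
P(at least one) = 1 − 1/3 = 2/3.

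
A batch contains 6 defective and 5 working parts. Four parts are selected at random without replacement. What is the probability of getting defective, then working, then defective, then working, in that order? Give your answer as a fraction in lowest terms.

Each draw changes the counts, so multiply the conditional probabilities along the sequence:
P = 6/11 × 5/10 × 5/9 × 4/8 = 600/7920 = 5/66.

5/66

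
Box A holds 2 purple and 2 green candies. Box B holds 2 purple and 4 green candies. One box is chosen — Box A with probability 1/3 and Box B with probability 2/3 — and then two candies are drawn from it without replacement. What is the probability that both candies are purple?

From Box A: P(both purple) = (2/4)(1/3) = 1/6.
From Box B: P(both purple) = (2/6)(1/5) = 1/15.
Total probability = (1/3)(1/6) + (2/3)(1/15) = 1/10.

1/10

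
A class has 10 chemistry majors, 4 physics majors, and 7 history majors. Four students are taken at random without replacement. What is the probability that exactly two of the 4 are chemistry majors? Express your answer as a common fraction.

One ordering (chemistry majors drawn first) has probability 10/21 × 9/20 × 11/19 × 10/18 = 9900/143640 = 55/798.
There are C(4,2) = 6 such orderings, each equally likely, so P = 6 × 55/798 = 55/133.

55/133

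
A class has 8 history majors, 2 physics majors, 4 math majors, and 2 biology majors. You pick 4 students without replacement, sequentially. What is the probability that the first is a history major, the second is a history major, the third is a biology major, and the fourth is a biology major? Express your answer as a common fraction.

Each draw changes the counts, so multiply the conditional probabilities along the sequence:
P = 8/16 × 7/15 × 2/14 × 1/13 = 112/43680 = 1/390.

1/390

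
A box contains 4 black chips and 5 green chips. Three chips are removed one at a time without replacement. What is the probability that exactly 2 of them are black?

One ordering (black drawn first) has probability 4/9 × 3/8 × 5/7 = 60/504 = 5/42.
There are C(3,2) = 3 such orderings, each equally likely, so P = 3 × 5/42 = 5/14.

5/14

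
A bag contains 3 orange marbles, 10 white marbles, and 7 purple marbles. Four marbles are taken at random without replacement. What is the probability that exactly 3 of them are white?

80/323

One ordering (white drawn first) has probability 10/20 × 9/19 × 8/18 × 10/17 = 7200/116280 = 20/323.
There are C(4,3) = 4 such orderings, each equally likely, so P = 4 × 20/323 = 80/323.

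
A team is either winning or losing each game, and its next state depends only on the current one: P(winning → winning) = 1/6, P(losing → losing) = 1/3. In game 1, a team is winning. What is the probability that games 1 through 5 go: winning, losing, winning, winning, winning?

Game 1 is given. For each transition, use the conditional probability from the current state:
P(losing | winning) = 5/6; P(winning | losing) = 2/3; P(winning | winning) = 1/6; P(winning | winning) = 1/6.
P = 5/6 × 2/3 × 1/6 × 1/6 = 10/648 = 5/324.

5/324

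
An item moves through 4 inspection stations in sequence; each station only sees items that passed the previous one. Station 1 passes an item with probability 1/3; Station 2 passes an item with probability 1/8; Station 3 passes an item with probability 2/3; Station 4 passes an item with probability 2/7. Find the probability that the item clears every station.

1/126

Multiplying along the chain,
P = 1/3 × 1/8 × 2/3 × 2/7 = 4/504 = 1/126.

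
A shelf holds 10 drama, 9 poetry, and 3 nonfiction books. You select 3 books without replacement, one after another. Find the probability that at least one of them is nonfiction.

571/1540

P(no nonfiction) = 19/22 × 18/21 × 17/20 = 5814/9240 = 969/1540.
P(at least one) = 1 − 969/1540 = 571/1540.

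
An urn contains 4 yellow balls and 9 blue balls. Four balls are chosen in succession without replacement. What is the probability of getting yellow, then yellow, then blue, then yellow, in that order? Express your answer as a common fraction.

Chain rule:
P = 4/13 × 3/12 × 9/11 × 2/10 = 216/17160 = 9/715.

9/715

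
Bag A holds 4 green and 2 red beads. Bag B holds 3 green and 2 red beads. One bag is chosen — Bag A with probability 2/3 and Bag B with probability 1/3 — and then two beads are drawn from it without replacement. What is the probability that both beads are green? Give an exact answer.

11/30

From Bag A: P(both green) = (4/6)(3/5) = 2/5.
From Bag B: P(both green) = (3/5)(2/4) = 3/10.
Total probability = (2/3)(2/5) + (1/3)(3/10) = 11/30.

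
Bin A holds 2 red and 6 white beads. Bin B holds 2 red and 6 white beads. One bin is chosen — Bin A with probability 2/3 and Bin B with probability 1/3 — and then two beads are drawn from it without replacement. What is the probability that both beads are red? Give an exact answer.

1/28

From Bin A: P(both red) = (2/8)(1/7) = 1/28.
From Bin B: P(both red) = (2/8)(1/7) = 1/28.
Total probability = (2/3)(1/28) + (1/3)(1/28) = 1/28.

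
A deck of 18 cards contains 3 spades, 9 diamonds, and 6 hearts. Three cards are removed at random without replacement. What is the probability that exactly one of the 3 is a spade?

One ordering (a spade drawn first) has probability 3/18 × 15/17 × 14/16 = 630/4896 = 35/272.
There are C(3,1) = 3 such orderings, each equally likely, so P = 3 × 35/272 = 105/272.

105/272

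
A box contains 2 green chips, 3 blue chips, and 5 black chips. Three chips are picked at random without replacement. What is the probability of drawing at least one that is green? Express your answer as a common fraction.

8/15

P(no green) = 8/10 × 7/9 × 6/8 = 336/720 = 7/15.
P(at least one) = 1 − 7/15 = 8/15.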